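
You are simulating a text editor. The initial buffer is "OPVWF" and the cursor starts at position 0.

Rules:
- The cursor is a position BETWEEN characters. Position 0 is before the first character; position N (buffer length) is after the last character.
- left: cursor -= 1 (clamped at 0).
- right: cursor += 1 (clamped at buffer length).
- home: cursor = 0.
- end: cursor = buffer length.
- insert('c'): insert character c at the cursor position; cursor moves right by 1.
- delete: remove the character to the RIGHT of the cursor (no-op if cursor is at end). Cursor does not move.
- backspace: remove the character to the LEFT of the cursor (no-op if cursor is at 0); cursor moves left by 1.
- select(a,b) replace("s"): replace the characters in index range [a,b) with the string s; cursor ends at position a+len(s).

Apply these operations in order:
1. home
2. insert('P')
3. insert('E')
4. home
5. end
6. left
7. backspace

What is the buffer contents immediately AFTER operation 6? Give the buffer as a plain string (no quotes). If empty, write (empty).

Answer: PEOPVWF

Derivation:
After op 1 (home): buf='OPVWF' cursor=0
After op 2 (insert('P')): buf='POPVWF' cursor=1
After op 3 (insert('E')): buf='PEOPVWF' cursor=2
After op 4 (home): buf='PEOPVWF' cursor=0
After op 5 (end): buf='PEOPVWF' cursor=7
After op 6 (left): buf='PEOPVWF' cursor=6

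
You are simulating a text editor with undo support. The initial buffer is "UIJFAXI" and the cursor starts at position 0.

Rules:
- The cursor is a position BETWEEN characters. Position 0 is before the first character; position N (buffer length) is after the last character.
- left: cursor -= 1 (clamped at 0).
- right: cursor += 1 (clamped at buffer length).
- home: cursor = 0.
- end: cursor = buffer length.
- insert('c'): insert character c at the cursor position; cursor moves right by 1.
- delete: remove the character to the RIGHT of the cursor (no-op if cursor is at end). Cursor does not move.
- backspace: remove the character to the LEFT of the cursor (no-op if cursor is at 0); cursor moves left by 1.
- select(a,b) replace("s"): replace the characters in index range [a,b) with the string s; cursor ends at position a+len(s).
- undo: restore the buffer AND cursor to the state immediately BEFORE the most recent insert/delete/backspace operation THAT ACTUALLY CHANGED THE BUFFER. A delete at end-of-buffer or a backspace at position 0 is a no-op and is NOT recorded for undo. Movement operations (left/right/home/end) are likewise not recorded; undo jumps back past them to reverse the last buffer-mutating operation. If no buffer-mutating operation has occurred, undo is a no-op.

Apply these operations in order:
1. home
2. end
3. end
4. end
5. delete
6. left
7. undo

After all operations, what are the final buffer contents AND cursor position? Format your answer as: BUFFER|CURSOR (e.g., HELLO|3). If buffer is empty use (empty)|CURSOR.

Answer: UIJFAXI|6

Derivation:
After op 1 (home): buf='UIJFAXI' cursor=0
After op 2 (end): buf='UIJFAXI' cursor=7
After op 3 (end): buf='UIJFAXI' cursor=7
After op 4 (end): buf='UIJFAXI' cursor=7
After op 5 (delete): buf='UIJFAXI' cursor=7
After op 6 (left): buf='UIJFAXI' cursor=6
After op 7 (undo): buf='UIJFAXI' cursor=6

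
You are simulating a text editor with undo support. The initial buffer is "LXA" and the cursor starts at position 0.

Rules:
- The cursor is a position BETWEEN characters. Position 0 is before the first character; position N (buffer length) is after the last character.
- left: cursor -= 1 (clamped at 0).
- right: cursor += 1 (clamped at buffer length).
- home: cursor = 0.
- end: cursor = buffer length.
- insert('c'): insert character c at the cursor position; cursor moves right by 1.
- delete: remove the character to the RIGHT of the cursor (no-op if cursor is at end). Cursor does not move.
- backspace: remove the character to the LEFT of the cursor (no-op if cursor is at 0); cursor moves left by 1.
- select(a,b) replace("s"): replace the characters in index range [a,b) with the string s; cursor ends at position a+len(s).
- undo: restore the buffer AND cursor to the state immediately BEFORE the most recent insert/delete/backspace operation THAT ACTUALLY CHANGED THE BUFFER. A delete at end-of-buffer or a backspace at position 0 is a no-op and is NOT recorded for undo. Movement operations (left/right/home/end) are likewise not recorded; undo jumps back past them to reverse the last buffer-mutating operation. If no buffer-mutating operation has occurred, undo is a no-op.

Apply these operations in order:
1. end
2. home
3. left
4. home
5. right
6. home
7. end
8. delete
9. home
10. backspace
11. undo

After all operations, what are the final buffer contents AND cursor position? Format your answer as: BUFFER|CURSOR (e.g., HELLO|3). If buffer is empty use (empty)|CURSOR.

Answer: LXA|0

Derivation:
After op 1 (end): buf='LXA' cursor=3
After op 2 (home): buf='LXA' cursor=0
After op 3 (left): buf='LXA' cursor=0
After op 4 (home): buf='LXA' cursor=0
After op 5 (right): buf='LXA' cursor=1
After op 6 (home): buf='LXA' cursor=0
After op 7 (end): buf='LXA' cursor=3
After op 8 (delete): buf='LXA' cursor=3
After op 9 (home): buf='LXA' cursor=0
After op 10 (backspace): buf='LXA' cursor=0
After op 11 (undo): buf='LXA' cursor=0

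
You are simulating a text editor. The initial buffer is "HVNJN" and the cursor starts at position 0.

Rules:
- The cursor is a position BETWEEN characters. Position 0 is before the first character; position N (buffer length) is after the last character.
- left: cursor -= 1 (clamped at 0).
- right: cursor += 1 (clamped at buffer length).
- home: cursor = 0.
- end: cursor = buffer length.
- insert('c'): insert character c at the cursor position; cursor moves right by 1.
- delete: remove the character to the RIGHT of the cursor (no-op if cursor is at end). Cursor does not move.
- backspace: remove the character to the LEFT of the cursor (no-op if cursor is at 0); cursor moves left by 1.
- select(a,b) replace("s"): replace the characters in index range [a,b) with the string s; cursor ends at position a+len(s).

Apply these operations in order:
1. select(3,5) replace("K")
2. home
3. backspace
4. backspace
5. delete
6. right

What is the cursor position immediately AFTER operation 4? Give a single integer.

After op 1 (select(3,5) replace("K")): buf='HVNK' cursor=4
After op 2 (home): buf='HVNK' cursor=0
After op 3 (backspace): buf='HVNK' cursor=0
After op 4 (backspace): buf='HVNK' cursor=0

Answer: 0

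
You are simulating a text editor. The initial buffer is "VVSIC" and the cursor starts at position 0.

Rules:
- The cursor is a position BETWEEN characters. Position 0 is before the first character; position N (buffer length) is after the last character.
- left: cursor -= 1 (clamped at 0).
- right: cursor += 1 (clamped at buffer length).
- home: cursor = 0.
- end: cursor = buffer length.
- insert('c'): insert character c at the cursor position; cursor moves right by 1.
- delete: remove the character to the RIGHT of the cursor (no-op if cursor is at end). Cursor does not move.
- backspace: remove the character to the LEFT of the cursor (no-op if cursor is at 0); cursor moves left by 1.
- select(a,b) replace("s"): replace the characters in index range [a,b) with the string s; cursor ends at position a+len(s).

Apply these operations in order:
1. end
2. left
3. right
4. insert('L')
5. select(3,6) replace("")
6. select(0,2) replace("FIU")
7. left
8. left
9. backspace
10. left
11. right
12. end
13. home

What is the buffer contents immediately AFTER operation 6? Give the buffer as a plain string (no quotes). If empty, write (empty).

Answer: FIUS

Derivation:
After op 1 (end): buf='VVSIC' cursor=5
After op 2 (left): buf='VVSIC' cursor=4
After op 3 (right): buf='VVSIC' cursor=5
After op 4 (insert('L')): buf='VVSICL' cursor=6
After op 5 (select(3,6) replace("")): buf='VVS' cursor=3
After op 6 (select(0,2) replace("FIU")): buf='FIUS' cursor=3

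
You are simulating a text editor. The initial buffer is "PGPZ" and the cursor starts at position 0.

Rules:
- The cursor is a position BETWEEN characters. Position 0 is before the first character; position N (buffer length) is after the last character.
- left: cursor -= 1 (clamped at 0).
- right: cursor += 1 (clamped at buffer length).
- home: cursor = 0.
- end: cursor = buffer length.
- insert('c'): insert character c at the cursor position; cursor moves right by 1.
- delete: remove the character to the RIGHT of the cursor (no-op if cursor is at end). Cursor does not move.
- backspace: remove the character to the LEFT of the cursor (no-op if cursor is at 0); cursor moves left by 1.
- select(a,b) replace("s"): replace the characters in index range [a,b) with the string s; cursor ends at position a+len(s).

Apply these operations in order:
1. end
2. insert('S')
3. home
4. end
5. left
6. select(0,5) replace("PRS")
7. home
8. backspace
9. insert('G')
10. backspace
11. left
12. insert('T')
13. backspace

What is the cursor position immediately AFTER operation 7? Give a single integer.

Answer: 0

Derivation:
After op 1 (end): buf='PGPZ' cursor=4
After op 2 (insert('S')): buf='PGPZS' cursor=5
After op 3 (home): buf='PGPZS' cursor=0
After op 4 (end): buf='PGPZS' cursor=5
After op 5 (left): buf='PGPZS' cursor=4
After op 6 (select(0,5) replace("PRS")): buf='PRS' cursor=3
After op 7 (home): buf='PRS' cursor=0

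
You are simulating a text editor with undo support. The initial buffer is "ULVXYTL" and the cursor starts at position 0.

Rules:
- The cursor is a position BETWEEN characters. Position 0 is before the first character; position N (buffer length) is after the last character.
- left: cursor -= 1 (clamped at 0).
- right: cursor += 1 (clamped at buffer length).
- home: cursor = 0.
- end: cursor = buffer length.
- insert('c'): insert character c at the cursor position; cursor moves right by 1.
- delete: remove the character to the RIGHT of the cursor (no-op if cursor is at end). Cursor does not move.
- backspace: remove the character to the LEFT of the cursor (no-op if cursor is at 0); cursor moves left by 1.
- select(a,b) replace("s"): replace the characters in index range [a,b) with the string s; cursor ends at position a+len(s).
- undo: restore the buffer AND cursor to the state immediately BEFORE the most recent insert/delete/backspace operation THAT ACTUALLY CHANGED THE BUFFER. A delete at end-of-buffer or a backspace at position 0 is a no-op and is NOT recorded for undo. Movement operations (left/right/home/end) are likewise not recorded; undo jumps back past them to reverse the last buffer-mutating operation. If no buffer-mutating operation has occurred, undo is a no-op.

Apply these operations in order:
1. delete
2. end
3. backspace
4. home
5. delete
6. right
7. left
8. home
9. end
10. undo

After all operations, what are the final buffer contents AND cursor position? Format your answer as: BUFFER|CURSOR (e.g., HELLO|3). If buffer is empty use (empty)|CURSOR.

After op 1 (delete): buf='LVXYTL' cursor=0
After op 2 (end): buf='LVXYTL' cursor=6
After op 3 (backspace): buf='LVXYT' cursor=5
After op 4 (home): buf='LVXYT' cursor=0
After op 5 (delete): buf='VXYT' cursor=0
After op 6 (right): buf='VXYT' cursor=1
After op 7 (left): buf='VXYT' cursor=0
After op 8 (home): buf='VXYT' cursor=0
After op 9 (end): buf='VXYT' cursor=4
After op 10 (undo): buf='LVXYT' cursor=0

Answer: LVXYT|0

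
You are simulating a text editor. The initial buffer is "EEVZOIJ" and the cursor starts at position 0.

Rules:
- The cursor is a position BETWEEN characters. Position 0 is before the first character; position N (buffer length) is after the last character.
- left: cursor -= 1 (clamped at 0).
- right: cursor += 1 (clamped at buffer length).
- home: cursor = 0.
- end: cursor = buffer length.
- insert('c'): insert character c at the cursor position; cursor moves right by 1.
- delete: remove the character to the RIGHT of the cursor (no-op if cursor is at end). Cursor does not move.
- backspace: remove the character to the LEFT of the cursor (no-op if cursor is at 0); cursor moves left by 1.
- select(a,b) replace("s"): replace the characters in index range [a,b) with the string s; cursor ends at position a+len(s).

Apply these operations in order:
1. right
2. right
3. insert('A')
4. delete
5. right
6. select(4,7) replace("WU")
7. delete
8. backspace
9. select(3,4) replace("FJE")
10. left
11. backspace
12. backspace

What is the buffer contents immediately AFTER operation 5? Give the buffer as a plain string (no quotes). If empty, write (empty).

After op 1 (right): buf='EEVZOIJ' cursor=1
After op 2 (right): buf='EEVZOIJ' cursor=2
After op 3 (insert('A')): buf='EEAVZOIJ' cursor=3
After op 4 (delete): buf='EEAZOIJ' cursor=3
After op 5 (right): buf='EEAZOIJ' cursor=4

Answer: EEAZOIJ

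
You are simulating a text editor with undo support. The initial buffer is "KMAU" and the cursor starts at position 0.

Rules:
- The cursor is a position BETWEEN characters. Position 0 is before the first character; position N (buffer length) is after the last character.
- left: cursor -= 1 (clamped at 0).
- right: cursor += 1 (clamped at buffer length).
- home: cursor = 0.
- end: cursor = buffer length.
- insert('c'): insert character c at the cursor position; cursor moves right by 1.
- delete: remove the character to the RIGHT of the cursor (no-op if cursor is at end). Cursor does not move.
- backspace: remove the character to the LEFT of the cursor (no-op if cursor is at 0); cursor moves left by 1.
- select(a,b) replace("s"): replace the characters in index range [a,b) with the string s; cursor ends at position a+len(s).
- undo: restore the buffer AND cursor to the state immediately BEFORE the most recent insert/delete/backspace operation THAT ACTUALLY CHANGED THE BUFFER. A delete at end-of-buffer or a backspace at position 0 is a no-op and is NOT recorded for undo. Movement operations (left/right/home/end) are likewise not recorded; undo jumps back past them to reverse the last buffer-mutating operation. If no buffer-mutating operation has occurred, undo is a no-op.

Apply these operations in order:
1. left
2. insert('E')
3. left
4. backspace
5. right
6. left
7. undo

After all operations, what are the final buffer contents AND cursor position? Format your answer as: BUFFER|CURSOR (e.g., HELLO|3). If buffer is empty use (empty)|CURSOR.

After op 1 (left): buf='KMAU' cursor=0
After op 2 (insert('E')): buf='EKMAU' cursor=1
After op 3 (left): buf='EKMAU' cursor=0
After op 4 (backspace): buf='EKMAU' cursor=0
After op 5 (right): buf='EKMAU' cursor=1
After op 6 (left): buf='EKMAU' cursor=0
After op 7 (undo): buf='KMAU' cursor=0

Answer: KMAU|0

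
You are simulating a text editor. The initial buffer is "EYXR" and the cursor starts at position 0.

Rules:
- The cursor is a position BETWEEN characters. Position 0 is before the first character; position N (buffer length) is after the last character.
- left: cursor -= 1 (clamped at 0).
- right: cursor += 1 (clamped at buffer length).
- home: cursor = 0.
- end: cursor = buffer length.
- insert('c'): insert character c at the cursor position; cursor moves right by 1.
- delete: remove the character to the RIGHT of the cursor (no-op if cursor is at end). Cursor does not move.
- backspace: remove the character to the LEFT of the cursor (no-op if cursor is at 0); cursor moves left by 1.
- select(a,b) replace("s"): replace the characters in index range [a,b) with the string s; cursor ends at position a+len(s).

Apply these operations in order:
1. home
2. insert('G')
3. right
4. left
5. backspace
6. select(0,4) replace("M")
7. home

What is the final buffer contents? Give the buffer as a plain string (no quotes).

After op 1 (home): buf='EYXR' cursor=0
After op 2 (insert('G')): buf='GEYXR' cursor=1
After op 3 (right): buf='GEYXR' cursor=2
After op 4 (left): buf='GEYXR' cursor=1
After op 5 (backspace): buf='EYXR' cursor=0
After op 6 (select(0,4) replace("M")): buf='M' cursor=1
After op 7 (home): buf='M' cursor=0

Answer: M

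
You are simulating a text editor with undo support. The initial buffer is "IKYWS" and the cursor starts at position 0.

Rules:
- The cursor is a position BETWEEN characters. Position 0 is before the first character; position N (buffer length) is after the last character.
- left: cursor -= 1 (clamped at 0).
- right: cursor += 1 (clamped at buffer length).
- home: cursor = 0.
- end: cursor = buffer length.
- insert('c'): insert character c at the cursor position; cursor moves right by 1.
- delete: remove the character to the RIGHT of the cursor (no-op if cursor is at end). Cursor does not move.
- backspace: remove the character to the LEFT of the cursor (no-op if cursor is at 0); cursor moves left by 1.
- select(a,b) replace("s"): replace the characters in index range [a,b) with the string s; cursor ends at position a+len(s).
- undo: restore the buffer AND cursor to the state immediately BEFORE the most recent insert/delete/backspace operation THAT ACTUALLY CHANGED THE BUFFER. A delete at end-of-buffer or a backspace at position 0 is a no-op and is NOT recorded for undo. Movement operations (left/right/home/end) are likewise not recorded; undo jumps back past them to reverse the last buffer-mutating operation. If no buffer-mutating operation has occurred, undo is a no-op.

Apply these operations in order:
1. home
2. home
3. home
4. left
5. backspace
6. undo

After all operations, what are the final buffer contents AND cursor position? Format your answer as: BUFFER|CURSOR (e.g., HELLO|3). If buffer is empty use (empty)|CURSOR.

Answer: IKYWS|0

Derivation:
After op 1 (home): buf='IKYWS' cursor=0
After op 2 (home): buf='IKYWS' cursor=0
After op 3 (home): buf='IKYWS' cursor=0
After op 4 (left): buf='IKYWS' cursor=0
After op 5 (backspace): buf='IKYWS' cursor=0
After op 6 (undo): buf='IKYWS' cursor=0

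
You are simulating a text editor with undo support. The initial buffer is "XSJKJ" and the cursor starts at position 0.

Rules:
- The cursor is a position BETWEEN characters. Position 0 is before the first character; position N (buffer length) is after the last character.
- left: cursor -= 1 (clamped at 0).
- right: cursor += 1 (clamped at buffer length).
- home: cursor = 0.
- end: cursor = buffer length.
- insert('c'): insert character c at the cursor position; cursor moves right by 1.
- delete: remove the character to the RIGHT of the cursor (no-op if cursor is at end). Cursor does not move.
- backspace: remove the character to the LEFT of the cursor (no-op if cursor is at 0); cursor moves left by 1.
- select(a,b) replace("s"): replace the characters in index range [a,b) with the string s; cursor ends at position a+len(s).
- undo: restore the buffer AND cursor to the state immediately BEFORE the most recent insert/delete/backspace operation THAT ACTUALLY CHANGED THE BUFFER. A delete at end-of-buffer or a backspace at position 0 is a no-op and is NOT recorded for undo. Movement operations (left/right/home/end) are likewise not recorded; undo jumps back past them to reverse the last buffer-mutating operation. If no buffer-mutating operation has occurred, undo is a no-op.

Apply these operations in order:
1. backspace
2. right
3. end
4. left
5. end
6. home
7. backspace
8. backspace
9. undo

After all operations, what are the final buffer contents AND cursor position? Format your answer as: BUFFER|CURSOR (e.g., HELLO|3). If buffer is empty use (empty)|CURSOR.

Answer: XSJKJ|0

Derivation:
After op 1 (backspace): buf='XSJKJ' cursor=0
After op 2 (right): buf='XSJKJ' cursor=1
After op 3 (end): buf='XSJKJ' cursor=5
After op 4 (left): buf='XSJKJ' cursor=4
After op 5 (end): buf='XSJKJ' cursor=5
After op 6 (home): buf='XSJKJ' cursor=0
After op 7 (backspace): buf='XSJKJ' cursor=0
After op 8 (backspace): buf='XSJKJ' cursor=0
After op 9 (undo): buf='XSJKJ' cursor=0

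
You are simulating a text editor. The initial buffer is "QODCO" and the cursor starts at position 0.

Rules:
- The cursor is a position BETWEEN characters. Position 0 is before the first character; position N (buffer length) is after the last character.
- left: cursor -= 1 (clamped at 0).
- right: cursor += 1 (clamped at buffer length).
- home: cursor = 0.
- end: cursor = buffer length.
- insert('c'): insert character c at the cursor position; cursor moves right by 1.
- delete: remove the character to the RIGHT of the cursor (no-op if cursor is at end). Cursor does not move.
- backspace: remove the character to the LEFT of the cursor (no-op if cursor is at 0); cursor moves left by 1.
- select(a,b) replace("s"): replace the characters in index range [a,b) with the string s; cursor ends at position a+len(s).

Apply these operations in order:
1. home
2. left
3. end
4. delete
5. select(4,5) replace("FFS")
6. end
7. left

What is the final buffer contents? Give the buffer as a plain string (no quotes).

After op 1 (home): buf='QODCO' cursor=0
After op 2 (left): buf='QODCO' cursor=0
After op 3 (end): buf='QODCO' cursor=5
After op 4 (delete): buf='QODCO' cursor=5
After op 5 (select(4,5) replace("FFS")): buf='QODCFFS' cursor=7
After op 6 (end): buf='QODCFFS' cursor=7
After op 7 (left): buf='QODCFFS' cursor=6

Answer: QODCFFS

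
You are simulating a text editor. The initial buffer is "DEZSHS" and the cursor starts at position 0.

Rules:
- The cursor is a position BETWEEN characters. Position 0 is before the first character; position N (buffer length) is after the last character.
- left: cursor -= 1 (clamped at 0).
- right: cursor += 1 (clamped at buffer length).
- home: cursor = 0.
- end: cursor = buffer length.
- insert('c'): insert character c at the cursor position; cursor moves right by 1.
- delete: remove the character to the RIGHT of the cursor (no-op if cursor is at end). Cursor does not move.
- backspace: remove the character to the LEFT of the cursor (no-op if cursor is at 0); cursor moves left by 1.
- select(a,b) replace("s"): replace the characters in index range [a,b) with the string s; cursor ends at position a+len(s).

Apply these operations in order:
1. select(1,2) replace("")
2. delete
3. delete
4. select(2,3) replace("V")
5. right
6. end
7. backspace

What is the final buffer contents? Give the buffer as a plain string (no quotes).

Answer: DH

Derivation:
After op 1 (select(1,2) replace("")): buf='DZSHS' cursor=1
After op 2 (delete): buf='DSHS' cursor=1
After op 3 (delete): buf='DHS' cursor=1
After op 4 (select(2,3) replace("V")): buf='DHV' cursor=3
After op 5 (right): buf='DHV' cursor=3
After op 6 (end): buf='DHV' cursor=3
After op 7 (backspace): buf='DH' cursor=2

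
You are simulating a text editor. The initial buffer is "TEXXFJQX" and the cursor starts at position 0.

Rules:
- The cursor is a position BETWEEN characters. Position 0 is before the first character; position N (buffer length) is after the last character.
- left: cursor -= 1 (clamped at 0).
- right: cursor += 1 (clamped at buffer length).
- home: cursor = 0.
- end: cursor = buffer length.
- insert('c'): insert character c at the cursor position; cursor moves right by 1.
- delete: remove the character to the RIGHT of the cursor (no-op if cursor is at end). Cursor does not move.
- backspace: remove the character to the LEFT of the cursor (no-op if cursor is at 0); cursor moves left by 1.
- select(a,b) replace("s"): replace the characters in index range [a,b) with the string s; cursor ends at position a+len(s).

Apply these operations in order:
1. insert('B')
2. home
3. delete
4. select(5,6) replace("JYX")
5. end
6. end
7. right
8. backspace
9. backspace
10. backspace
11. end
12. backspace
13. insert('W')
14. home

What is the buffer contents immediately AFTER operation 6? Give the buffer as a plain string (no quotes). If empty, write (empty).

After op 1 (insert('B')): buf='BTEXXFJQX' cursor=1
After op 2 (home): buf='BTEXXFJQX' cursor=0
After op 3 (delete): buf='TEXXFJQX' cursor=0
After op 4 (select(5,6) replace("JYX")): buf='TEXXFJYXQX' cursor=8
After op 5 (end): buf='TEXXFJYXQX' cursor=10
After op 6 (end): buf='TEXXFJYXQX' cursor=10

Answer: TEXXFJYXQX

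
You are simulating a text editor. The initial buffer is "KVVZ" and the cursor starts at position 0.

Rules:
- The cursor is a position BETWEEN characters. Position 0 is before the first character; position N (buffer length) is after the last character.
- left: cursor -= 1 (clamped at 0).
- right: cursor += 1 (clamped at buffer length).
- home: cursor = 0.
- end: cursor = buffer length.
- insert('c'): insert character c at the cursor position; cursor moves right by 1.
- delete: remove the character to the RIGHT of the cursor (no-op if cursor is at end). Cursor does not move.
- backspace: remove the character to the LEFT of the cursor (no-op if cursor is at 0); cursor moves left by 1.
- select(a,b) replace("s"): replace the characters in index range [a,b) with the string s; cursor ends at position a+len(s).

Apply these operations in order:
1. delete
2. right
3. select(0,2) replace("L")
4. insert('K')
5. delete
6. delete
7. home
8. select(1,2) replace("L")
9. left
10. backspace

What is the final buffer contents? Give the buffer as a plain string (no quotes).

Answer: L

Derivation:
After op 1 (delete): buf='VVZ' cursor=0
After op 2 (right): buf='VVZ' cursor=1
After op 3 (select(0,2) replace("L")): buf='LZ' cursor=1
After op 4 (insert('K')): buf='LKZ' cursor=2
After op 5 (delete): buf='LK' cursor=2
After op 6 (delete): buf='LK' cursor=2
After op 7 (home): buf='LK' cursor=0
After op 8 (select(1,2) replace("L")): buf='LL' cursor=2
After op 9 (left): buf='LL' cursor=1
After op 10 (backspace): buf='L' cursor=0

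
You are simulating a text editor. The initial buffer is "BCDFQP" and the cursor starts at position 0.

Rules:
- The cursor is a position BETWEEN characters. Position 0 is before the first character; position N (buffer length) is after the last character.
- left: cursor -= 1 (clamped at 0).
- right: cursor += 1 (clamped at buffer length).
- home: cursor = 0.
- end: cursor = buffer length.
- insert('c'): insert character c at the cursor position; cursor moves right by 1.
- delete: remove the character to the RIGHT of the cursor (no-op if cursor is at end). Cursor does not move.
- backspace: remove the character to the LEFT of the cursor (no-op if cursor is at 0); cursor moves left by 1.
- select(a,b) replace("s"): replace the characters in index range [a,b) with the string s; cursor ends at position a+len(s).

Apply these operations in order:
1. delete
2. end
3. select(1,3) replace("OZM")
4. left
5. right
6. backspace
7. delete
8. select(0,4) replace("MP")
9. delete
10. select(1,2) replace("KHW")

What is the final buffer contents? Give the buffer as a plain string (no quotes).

After op 1 (delete): buf='CDFQP' cursor=0
After op 2 (end): buf='CDFQP' cursor=5
After op 3 (select(1,3) replace("OZM")): buf='COZMQP' cursor=4
After op 4 (left): buf='COZMQP' cursor=3
After op 5 (right): buf='COZMQP' cursor=4
After op 6 (backspace): buf='COZQP' cursor=3
After op 7 (delete): buf='COZP' cursor=3
After op 8 (select(0,4) replace("MP")): buf='MP' cursor=2
After op 9 (delete): buf='MP' cursor=2
After op 10 (select(1,2) replace("KHW")): buf='MKHW' cursor=4

Answer: MKHW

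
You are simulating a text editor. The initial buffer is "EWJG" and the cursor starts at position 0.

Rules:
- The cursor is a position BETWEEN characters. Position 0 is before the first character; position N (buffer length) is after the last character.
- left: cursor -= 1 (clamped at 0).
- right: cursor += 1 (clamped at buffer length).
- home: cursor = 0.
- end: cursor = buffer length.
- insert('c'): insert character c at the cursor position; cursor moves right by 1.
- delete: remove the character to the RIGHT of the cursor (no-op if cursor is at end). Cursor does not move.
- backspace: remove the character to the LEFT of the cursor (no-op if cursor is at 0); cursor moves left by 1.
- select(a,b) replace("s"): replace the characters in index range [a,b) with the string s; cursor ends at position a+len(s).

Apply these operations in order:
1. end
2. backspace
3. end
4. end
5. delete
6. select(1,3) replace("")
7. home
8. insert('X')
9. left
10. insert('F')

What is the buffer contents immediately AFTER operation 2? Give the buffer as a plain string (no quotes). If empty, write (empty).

Answer: EWJ

Derivation:
After op 1 (end): buf='EWJG' cursor=4
After op 2 (backspace): buf='EWJ' cursor=3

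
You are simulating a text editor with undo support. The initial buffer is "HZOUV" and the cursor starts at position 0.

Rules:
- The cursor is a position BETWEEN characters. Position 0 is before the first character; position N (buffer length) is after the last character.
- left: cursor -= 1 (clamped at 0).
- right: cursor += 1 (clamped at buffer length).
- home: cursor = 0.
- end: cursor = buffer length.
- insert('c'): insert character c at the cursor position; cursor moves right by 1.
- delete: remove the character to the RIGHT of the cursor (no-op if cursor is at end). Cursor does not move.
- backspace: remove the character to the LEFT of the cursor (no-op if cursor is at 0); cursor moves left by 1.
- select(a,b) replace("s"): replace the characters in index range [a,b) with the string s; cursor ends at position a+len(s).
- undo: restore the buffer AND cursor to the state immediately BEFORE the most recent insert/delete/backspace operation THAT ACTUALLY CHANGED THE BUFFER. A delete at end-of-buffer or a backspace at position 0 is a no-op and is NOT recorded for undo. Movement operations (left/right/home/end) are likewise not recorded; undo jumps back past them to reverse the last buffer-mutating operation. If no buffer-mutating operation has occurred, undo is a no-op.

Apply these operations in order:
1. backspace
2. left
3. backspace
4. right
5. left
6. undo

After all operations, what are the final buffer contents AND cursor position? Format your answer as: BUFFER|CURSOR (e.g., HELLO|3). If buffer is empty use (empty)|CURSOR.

Answer: HZOUV|0

Derivation:
After op 1 (backspace): buf='HZOUV' cursor=0
After op 2 (left): buf='HZOUV' cursor=0
After op 3 (backspace): buf='HZOUV' cursor=0
After op 4 (right): buf='HZOUV' cursor=1
After op 5 (left): buf='HZOUV' cursor=0
After op 6 (undo): buf='HZOUV' cursor=0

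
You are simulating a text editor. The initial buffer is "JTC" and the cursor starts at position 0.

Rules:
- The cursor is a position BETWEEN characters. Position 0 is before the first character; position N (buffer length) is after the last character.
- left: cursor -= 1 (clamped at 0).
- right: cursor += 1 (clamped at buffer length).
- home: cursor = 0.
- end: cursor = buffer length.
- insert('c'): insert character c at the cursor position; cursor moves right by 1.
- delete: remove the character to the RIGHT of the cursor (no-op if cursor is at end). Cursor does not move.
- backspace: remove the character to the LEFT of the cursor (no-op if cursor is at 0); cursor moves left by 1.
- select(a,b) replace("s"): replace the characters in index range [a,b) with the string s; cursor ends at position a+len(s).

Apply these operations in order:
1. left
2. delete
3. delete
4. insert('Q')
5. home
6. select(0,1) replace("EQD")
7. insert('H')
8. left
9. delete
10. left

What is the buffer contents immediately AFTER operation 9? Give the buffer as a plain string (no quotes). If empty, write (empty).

After op 1 (left): buf='JTC' cursor=0
After op 2 (delete): buf='TC' cursor=0
After op 3 (delete): buf='C' cursor=0
After op 4 (insert('Q')): buf='QC' cursor=1
After op 5 (home): buf='QC' cursor=0
After op 6 (select(0,1) replace("EQD")): buf='EQDC' cursor=3
After op 7 (insert('H')): buf='EQDHC' cursor=4
After op 8 (left): buf='EQDHC' cursor=3
After op 9 (delete): buf='EQDC' cursor=3

Answer: EQDC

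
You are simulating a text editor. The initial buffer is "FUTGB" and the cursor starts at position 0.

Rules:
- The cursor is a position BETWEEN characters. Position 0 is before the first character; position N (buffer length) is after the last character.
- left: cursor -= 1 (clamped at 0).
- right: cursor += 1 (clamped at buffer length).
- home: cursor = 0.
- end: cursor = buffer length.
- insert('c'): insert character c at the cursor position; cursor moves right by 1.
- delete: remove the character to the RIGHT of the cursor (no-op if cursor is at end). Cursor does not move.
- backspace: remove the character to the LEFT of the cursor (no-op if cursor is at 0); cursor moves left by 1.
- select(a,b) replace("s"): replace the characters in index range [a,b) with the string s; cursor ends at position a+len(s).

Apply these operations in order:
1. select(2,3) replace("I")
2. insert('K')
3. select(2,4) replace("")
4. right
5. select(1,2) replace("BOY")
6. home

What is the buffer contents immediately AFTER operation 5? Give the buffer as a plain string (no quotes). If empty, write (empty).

After op 1 (select(2,3) replace("I")): buf='FUIGB' cursor=3
After op 2 (insert('K')): buf='FUIKGB' cursor=4
After op 3 (select(2,4) replace("")): buf='FUGB' cursor=2
After op 4 (right): buf='FUGB' cursor=3
After op 5 (select(1,2) replace("BOY")): buf='FBOYGB' cursor=4

Answer: FBOYGB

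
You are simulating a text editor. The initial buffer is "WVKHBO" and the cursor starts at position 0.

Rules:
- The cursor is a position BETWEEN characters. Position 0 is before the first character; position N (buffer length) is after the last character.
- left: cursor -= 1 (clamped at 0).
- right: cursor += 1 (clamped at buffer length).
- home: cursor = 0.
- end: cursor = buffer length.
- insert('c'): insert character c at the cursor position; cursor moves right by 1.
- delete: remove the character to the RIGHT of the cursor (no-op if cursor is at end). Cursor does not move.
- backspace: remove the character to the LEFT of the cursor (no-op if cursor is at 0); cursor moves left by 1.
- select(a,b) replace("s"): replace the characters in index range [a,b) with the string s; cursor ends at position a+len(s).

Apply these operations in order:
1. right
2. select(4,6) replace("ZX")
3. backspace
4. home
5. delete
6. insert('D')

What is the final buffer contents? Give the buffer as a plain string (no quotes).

Answer: DVKHZ

Derivation:
After op 1 (right): buf='WVKHBO' cursor=1
After op 2 (select(4,6) replace("ZX")): buf='WVKHZX' cursor=6
After op 3 (backspace): buf='WVKHZ' cursor=5
After op 4 (home): buf='WVKHZ' cursor=0
After op 5 (delete): buf='VKHZ' cursor=0
After op 6 (insert('D')): buf='DVKHZ' cursor=1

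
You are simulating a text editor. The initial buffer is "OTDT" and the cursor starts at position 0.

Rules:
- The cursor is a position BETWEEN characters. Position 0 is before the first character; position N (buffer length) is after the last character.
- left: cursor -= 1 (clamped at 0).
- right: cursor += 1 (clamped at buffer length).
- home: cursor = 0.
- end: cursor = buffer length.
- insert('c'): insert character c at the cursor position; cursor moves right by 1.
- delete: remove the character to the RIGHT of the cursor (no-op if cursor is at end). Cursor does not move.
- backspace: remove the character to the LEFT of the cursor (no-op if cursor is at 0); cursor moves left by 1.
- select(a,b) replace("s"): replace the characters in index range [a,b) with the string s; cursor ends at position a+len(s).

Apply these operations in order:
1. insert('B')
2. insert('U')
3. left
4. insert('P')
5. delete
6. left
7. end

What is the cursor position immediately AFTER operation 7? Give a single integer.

After op 1 (insert('B')): buf='BOTDT' cursor=1
After op 2 (insert('U')): buf='BUOTDT' cursor=2
After op 3 (left): buf='BUOTDT' cursor=1
After op 4 (insert('P')): buf='BPUOTDT' cursor=2
After op 5 (delete): buf='BPOTDT' cursor=2
After op 6 (left): buf='BPOTDT' cursor=1
After op 7 (end): buf='BPOTDT' cursor=6

Answer: 6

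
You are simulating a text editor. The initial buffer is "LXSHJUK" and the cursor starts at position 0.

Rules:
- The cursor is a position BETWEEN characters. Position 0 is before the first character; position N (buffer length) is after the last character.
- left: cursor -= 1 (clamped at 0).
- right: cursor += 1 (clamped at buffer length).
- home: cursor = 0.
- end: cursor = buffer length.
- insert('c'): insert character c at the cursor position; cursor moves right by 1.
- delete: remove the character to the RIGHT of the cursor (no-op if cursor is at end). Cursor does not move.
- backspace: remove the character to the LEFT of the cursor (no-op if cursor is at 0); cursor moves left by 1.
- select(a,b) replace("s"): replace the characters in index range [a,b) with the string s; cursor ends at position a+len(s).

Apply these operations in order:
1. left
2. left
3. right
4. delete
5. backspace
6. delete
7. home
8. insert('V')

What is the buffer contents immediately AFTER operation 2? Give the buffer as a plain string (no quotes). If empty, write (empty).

Answer: LXSHJUK

Derivation:
After op 1 (left): buf='LXSHJUK' cursor=0
After op 2 (left): buf='LXSHJUK' cursor=0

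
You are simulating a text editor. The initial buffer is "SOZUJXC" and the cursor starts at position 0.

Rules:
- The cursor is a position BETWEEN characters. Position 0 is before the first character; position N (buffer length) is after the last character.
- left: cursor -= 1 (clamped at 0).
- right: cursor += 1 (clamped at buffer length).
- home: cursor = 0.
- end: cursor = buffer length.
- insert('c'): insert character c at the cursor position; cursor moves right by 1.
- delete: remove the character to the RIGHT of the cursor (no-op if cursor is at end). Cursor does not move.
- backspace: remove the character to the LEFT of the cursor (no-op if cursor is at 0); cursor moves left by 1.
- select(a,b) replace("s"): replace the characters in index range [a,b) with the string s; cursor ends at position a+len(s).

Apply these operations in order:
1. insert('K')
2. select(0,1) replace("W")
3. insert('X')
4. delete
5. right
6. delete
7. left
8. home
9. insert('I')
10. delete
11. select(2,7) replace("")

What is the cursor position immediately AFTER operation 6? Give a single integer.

Answer: 3

Derivation:
After op 1 (insert('K')): buf='KSOZUJXC' cursor=1
After op 2 (select(0,1) replace("W")): buf='WSOZUJXC' cursor=1
After op 3 (insert('X')): buf='WXSOZUJXC' cursor=2
After op 4 (delete): buf='WXOZUJXC' cursor=2
After op 5 (right): buf='WXOZUJXC' cursor=3
After op 6 (delete): buf='WXOUJXC' cursor=3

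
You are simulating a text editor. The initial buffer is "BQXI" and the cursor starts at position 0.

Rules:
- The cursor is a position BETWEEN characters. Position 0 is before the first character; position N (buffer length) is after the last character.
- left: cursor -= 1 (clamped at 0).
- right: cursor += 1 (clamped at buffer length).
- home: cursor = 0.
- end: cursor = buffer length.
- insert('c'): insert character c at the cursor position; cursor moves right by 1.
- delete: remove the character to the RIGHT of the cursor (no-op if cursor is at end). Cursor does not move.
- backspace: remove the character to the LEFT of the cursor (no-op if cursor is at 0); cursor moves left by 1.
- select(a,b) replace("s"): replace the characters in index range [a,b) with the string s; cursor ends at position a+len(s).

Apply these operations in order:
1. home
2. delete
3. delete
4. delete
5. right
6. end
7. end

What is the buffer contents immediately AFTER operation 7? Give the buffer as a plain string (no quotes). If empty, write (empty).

Answer: I

Derivation:
After op 1 (home): buf='BQXI' cursor=0
After op 2 (delete): buf='QXI' cursor=0
After op 3 (delete): buf='XI' cursor=0
After op 4 (delete): buf='I' cursor=0
After op 5 (right): buf='I' cursor=1
After op 6 (end): buf='I' cursor=1
After op 7 (end): buf='I' cursor=1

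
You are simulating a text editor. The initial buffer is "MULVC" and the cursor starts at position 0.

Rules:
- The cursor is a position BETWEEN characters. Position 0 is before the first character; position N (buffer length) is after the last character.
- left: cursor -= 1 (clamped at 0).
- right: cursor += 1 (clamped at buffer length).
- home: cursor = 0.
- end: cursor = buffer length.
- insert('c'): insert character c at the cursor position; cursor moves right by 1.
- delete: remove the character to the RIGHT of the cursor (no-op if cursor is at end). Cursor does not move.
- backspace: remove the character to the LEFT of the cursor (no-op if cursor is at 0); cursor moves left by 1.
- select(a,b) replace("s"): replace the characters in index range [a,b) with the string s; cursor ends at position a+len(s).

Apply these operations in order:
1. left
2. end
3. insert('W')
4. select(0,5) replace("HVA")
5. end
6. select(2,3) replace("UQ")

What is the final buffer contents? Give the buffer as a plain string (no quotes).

After op 1 (left): buf='MULVC' cursor=0
After op 2 (end): buf='MULVC' cursor=5
After op 3 (insert('W')): buf='MULVCW' cursor=6
After op 4 (select(0,5) replace("HVA")): buf='HVAW' cursor=3
After op 5 (end): buf='HVAW' cursor=4
After op 6 (select(2,3) replace("UQ")): buf='HVUQW' cursor=4

Answer: HVUQW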